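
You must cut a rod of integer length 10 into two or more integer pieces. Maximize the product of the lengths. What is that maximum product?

36

Let P[k] be the best product for length k (with at least one cut). For each first piece i, the rest contributes max(k−i, P[k−i]).
Small cases: P[2]=1, P[3]=2.
P[4] = 2*max(2,1) = 2*2 = 4
P[5] = 2*max(3,2) = 2*3 = 6
P[6] = 3*max(3,2) = 3*3 = 9
P[7] = 2*max(5,6) = 2*6 = 12
P[8] = 2*max(6,9) = 2*9 = 18
P[9] = 3*max(6,9) = 3*9 = 27
P[10] = 2*max(8,18) = 2*18 = 36
One optimal split: 3 + 3 + 2 + 2; product 3*3*2*2 = 36.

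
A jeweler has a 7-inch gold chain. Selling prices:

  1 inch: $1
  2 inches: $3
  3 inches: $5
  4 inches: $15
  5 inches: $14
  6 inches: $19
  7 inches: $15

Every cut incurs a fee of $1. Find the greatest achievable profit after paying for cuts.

19

Build net[k] bottom-up: net[k] = max over allowed piece i of (p[i] + net[k−i]) − 1 per cut.
net[1] = 1
net[2] = 3
net[3] = 5
net[4] = 15
net[5] = 15  (first piece 1, then net[4]=15)
net[6] = 19
net[7] = 19  (first piece 1, then net[6]=19)
One optimal plan: pieces 6 + 1 (1 cut) → $20 − $1 = $19.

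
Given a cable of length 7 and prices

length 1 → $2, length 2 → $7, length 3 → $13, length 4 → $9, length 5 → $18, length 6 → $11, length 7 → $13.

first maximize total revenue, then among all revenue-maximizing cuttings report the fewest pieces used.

Build r[k] bottom-up: r[k] = max over allowed piece i of (p[i] + r[k−i]).
r[1] = 2
r[2] = 7
r[3] = 13
r[4] = 15  (first piece 1, then r[3]=13)
r[5] = 20  (first piece 2, then r[3]=13)
r[6] = 26  (first piece 3, then r[3]=13)
r[7] = 28  (first piece 1, then r[6]=26)
Maximum revenue is $28.
Now minimize piece count subject to staying optimal: for each k, pieces[k] = 1 + min over i with p[i]+r[k−i]=r[k] of pieces[k−i].
pieces[4] = 2
pieces[5] = 2
pieces[6] = 2
pieces[7] = 3

3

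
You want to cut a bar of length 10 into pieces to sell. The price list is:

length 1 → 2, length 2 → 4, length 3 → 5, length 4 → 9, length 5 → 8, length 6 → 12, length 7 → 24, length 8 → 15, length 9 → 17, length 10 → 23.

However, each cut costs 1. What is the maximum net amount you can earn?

28

Build net[k] bottom-up: net[k] = max over allowed piece i of (p[i] + net[k−i]) − 1 per cut.
net[1] = 2
net[2] = max(2+2-1, 4+0) = 4
net[3] = max(2+4-1, 4+2-1, 5+0) = 5
net[4] = max(2+5-1, 4+4-1, 5+2-1, 9+0) = 9
net[5] = max(2+9-1, 4+5-1, 5+4-1, 9+2-1, 8+0) = 10
net[6] = max(2+10-1, 4+9-1, 5+5-1, 9+4-1, 8+2-1, 12+0) = 12
net[7] = max(2+12-1, 4+10-1, 5+9-1, …, 12+2-1, 24+0) = 24
net[8] = max(2+24-1, 4+12-1, 5+10-1, …, 24+2-1, 15+0) = 25
net[9] = max(2+25-1, 4+24-1, 5+12-1, …, 15+2-1, 17+0) = 27
net[10] = max(2+27-1, 4+25-1, 5+24-1, …, 17+2-1, 23+0) = 28
One optimal plan: pieces 7 + 2 + 1 (2 cuts) → 30 − 2 = 28.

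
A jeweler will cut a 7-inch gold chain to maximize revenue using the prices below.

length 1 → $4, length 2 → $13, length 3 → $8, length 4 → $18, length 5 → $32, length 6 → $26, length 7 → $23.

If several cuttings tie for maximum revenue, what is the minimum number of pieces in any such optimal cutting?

Build r[k] bottom-up: r[k] = max over allowed piece i of (p[i] + r[k−i]).
r[1] = 4
r[2] = max(4+4, 13+0) = 13
r[3] = max(4+13, 13+4, 8+0) = 17
r[4] = max(4+17, 13+13, 8+4, 18+0) = 26
r[5] = max(4+26, 13+17, 8+13, 18+4, 32+0) = 32
r[6] = max(4+32, 13+26, 8+17, 18+13, 32+4, 26+0) = 39
r[7] = max(4+39, 13+32, 8+26, …, 26+4, 23+0) = 45
Maximum revenue is $45.
Now minimize piece count subject to staying optimal: for each k, pieces[k] = 1 + min over i with p[i]+r[k−i]=r[k] of pieces[k−i].
pieces[4] = 2
pieces[5] = 1
pieces[6] = 3
pieces[7] = 2

2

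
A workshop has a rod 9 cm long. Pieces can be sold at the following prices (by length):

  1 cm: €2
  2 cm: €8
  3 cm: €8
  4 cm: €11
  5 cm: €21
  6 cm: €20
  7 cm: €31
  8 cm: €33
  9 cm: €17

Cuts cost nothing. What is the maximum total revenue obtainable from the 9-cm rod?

39

Consider every possible first cut. R[k] is the best of p[i]+R[k−i] over all sellable i≤k.
R[1] = 2
R[2] = 8
R[3] = 10  (first piece 1, then R[2]=8)
R[4] = 16  (first piece 2, then R[2]=8)
R[5] = 21
R[6] = 24  (first piece 2, then R[4]=16)
R[7] = 31
R[8] = 33  (first piece 1, then R[7]=31)
R[9] = 39  (first piece 2, then R[7]=31)
One optimal cutting: 7 + 2 → €31 + €8 = €39.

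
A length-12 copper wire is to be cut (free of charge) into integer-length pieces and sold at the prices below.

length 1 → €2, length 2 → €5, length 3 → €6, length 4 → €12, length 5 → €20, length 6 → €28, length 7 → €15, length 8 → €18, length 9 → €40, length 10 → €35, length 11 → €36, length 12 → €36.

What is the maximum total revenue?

56

Build R[k] bottom-up: R[k] = max over allowed piece i of (p[i] + R[k−i]).
R[1] = 2
R[2] = max(2+2, 5+0) = 5
R[3] = max(2+5, 5+2, 6+0) = 7
R[4] = max(2+7, 5+5, 6+2, 12+0) = 12
R[5] = max(2+12, 5+7, 6+5, 12+2, 20+0) = 20
R[6] = max(2+20, 5+12, 6+7, 12+5, 20+2, 28+0) = 28
R[7] = max(2+28, 5+20, 6+12, …, 28+2, 15+0) = 30
R[8] = max(2+30, 5+28, 6+20, …, 15+2, 18+0) = 33
R[9] = max(2+33, 5+30, 6+28, …, 18+2, 40+0) = 40
R[10] = max(2+40, 5+33, 6+30, …, 40+2, 35+0) = 42
R[11] = max(2+42, 5+40, 6+33, …, 35+2, 36+0) = 48
R[12] = max(2+48, 5+42, 6+40, …, 36+2, 36+0) = 56
One optimal cutting: 6 + 6 → €28 + €28 = €56.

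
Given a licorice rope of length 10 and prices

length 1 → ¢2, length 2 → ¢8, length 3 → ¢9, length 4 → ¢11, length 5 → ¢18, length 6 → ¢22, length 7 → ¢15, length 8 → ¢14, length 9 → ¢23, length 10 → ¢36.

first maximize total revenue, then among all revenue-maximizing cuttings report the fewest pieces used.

Consider every possible first cut. r[k] is the best of p[i]+r[k−i] over all sellable i≤k.
r[1] = 2
r[2] = 8
r[3] = 10  (first piece 1, then r[2]=8)
r[4] = 16  (first piece 2, then r[2]=8)
r[5] = 18  (first piece 1, then r[4]=16)
r[6] = 24  (first piece 2, then r[4]=16)
r[7] = 26  (first piece 1, then r[6]=24)
r[8] = 32  (first piece 2, then r[6]=24)
r[9] = 34  (first piece 1, then r[8]=32)
r[10] = 40  (first piece 2, then r[8]=32)
Maximum revenue is ¢40.
Now minimize piece count subject to staying optimal: for each k, pieces[k] = 1 + min over i with p[i]+r[k−i]=r[k] of pieces[k−i].
pieces[7] = 2
pieces[8] = 4
pieces[9] = 3
pieces[10] = 5

5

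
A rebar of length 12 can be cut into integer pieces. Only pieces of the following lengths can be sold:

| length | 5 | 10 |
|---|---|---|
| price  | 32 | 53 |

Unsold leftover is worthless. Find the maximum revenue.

Build r[k] bottom-up: r[k] = max over allowed piece i of (p[i] + r[k−i]).
r[1] = 0
r[2] = 0
r[3] = 0
r[4] = 0
r[5] = 32
r[6] = 32
r[7] = 32
r[8] = 32
r[9] = 32
r[10] = max(32+32, 53+0) = 64
r[11] = max(32+32, 53+0) = 64
r[12] = max(32+32, 53+0) = 64
One optimal cutting: pieces 5 + 5 with 2 meters of scrap → ₹64.

64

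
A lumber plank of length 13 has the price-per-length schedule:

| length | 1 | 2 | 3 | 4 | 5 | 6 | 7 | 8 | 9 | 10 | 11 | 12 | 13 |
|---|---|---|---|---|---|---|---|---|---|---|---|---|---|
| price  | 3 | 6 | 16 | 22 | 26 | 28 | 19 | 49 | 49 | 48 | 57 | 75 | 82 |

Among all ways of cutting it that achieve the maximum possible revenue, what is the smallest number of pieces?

Consider every possible first cut. r[k] is the best of p[i]+r[k−i] over all sellable i≤k.
r[1] = 3
r[2] = max(3+3, 6+0) = 6
r[3] = max(3+6, 6+3, 16+0) = 16
r[4] = max(3+16, 6+6, 16+3, 22+0) = 22
r[5] = max(3+22, 6+16, 16+6, 22+3, 26+0) = 26
r[6] = max(3+26, 6+22, 16+16, 22+6, 26+3, 28+0) = 32
r[7] = max(3+32, 6+26, 16+22, …, 28+3, 19+0) = 38
r[8] = max(3+38, 6+32, 16+26, …, 19+3, 49+0) = 49
r[9] = max(3+49, 6+38, 16+32, …, 49+3, 49+0) = 52
r[10] = max(3+52, 6+49, 16+38, …, 49+3, 48+0) = 55
r[11] = max(3+55, 6+52, 16+49, …, 48+3, 57+0) = 65
r[12] = max(3+65, 6+55, 16+52, …, 57+3, 75+0) = 75
r[13] = max(3+75, 6+65, 16+55, …, 75+3, 82+0) = 82
Maximum revenue is $82.
Now minimize piece count subject to staying optimal: for each k, pieces[k] = 1 + min over i with p[i]+r[k−i]=r[k] of pieces[k−i].
pieces[10] = 2
pieces[11] = 2
pieces[12] = 1
pieces[13] = 1

1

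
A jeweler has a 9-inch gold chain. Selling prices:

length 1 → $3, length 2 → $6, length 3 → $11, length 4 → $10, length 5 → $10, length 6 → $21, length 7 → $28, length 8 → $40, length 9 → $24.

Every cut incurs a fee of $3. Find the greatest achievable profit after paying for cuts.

40

Let r[k] be the best obtainable value from length k. For each k, try every first piece i and keep the best of price[i] + r[k−i] minus the 3 cut fee when i<k.
r[1] = 3
r[2] = 6
r[3] = 11
r[4] = 11  (first piece 1, then r[3]=11)
r[5] = 14  (first piece 2, then r[3]=11)
r[6] = 21
r[7] = 28
r[8] = 40
r[9] = 40  (first piece 1, then r[8]=40)
One optimal plan: pieces 8 + 1 (1 cut) → $43 − $3 = $40.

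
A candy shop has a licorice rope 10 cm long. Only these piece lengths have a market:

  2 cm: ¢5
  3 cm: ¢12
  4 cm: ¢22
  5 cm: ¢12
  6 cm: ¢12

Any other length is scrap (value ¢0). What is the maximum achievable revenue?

49

Let f[k] be the best obtainable value from length k. For each k, try every first piece i and keep the best of price[i] + f[k−i].
f[1] = 0
f[2] = 5
f[3] = 12
f[4] = 22
f[5] = 22
f[6] = 27  (first piece 2, then f[4]=22)
f[7] = 34  (first piece 3, then f[4]=22)
f[8] = 44  (first piece 4, then f[4]=22)
f[9] = 44
f[10] = 49  (first piece 2, then f[8]=44)
One optimal cutting: 4 + 4 + 2 → ¢49.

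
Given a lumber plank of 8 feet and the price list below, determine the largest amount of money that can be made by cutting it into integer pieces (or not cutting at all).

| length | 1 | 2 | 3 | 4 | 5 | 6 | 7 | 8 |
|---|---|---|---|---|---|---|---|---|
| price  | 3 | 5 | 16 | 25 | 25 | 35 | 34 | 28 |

Let v[k] be the best obtainable value from length k. For each k, try every first piece i and keep the best of price[i] + v[k−i].
v[1] = 3
v[2] = max(3+3, 5+0) = 6
v[3] = max(3+6, 5+3, 16+0) = 16
v[4] = max(3+16, 5+6, 16+3, 25+0) = 25
v[5] = max(3+25, 5+16, 16+6, 25+3, 25+0) = 28
v[6] = max(3+28, 5+25, 16+16, 25+6, 25+3, 35+0) = 35
v[7] = max(3+35, 5+28, 16+25, …, 35+3, 34+0) = 41
v[8] = max(3+41, 5+35, 16+28, …, 34+3, 28+0) = 50
One optimal cutting: 4 + 4 → $25 + $25 = $50.

50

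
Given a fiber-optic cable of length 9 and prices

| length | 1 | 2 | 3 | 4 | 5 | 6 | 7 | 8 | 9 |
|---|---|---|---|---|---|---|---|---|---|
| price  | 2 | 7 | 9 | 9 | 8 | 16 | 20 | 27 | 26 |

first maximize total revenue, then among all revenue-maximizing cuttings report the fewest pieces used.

Consider every possible first cut. r[k] is the best of p[i]+r[k−i] over all sellable i≤k.
r[1] = 2
r[2] = 7
r[3] = 9  (first piece 1, then r[2]=7)
r[4] = 14  (first piece 2, then r[2]=7)
r[5] = 16  (first piece 1, then r[4]=14)
r[6] = 21  (first piece 2, then r[4]=14)
r[7] = 23  (first piece 1, then r[6]=21)
r[8] = 28  (first piece 2, then r[6]=21)
r[9] = 30  (first piece 1, then r[8]=28)
Maximum revenue is $30.
Now minimize piece count subject to staying optimal: for each k, pieces[k] = 1 + min over i with p[i]+r[k−i]=r[k] of pieces[k−i].
pieces[6] = 3
pieces[7] = 3
pieces[8] = 4
pieces[9] = 4

4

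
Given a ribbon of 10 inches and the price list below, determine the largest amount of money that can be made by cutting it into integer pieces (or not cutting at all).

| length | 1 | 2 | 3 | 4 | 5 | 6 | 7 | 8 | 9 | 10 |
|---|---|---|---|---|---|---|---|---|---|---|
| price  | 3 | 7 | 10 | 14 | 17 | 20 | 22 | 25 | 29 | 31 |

35

Let best[k] be the best obtainable value from length k. For each k, try every first piece i and keep the best of price[i] + best[k−i].
best[1] = 3
best[2] = 7
best[3] = 10  (first piece 1, then best[2]=7)
best[4] = 14  (first piece 2, then best[2]=7)
best[5] = 17  (first piece 1, then best[4]=14)
best[6] = 21  (first piece 2, then best[4]=14)
best[7] = 24  (first piece 1, then best[6]=21)
best[8] = 28  (first piece 2, then best[6]=21)
best[9] = 31  (first piece 1, then best[8]=28)
best[10] = 35  (first piece 2, then best[8]=28)
One optimal cutting: 2 + 2 + 2 + 2 + 2 → ¢7 + ¢7 + ¢7 + ¢7 + ¢7 = ¢35.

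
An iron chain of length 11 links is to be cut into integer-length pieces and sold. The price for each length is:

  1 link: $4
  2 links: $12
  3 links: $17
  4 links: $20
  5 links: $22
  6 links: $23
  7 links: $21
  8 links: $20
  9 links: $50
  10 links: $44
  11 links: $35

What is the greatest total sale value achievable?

Consider every possible first cut. v[k] is the best of p[i]+v[k−i] over all sellable i≤k.
v[1] = 4
v[2] = 12
v[3] = 17
v[4] = 24  (first piece 2, then v[2]=12)
v[5] = 29  (first piece 2, then v[3]=17)
v[6] = 36  (first piece 2, then v[4]=24)
v[7] = 41  (first piece 2, then v[5]=29)
v[8] = 48  (first piece 2, then v[6]=36)
v[9] = 53  (first piece 2, then v[7]=41)
v[10] = 60  (first piece 2, then v[8]=48)
v[11] = 65  (first piece 2, then v[9]=53)
One optimal cutting: 3 + 2 + 2 + 2 + 2 → $17 + $12 + $12 + $12 + $12 = $65.

65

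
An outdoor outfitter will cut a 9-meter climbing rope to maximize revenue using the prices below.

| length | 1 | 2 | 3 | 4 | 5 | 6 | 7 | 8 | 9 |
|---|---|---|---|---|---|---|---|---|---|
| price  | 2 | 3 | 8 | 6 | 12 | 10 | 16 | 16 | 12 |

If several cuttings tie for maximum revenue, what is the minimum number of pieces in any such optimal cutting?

Consider every possible first cut. r[k] is the best of p[i]+r[k−i] over all sellable i≤k.
r[1] = 2
r[2] = max(2+2, 3+0) = 4
r[3] = max(2+4, 3+2, 8+0) = 8
r[4] = max(2+8, 3+4, 8+2, 6+0) = 10
r[5] = max(2+10, 3+8, 8+4, 6+2, 12+0) = 12
r[6] = max(2+12, 3+10, 8+8, 6+4, 12+2, 10+0) = 16
r[7] = max(2+16, 3+12, 8+10, …, 10+2, 16+0) = 18
r[8] = max(2+18, 3+16, 8+12, …, 16+2, 16+0) = 20
r[9] = max(2+20, 3+18, 8+16, …, 16+2, 12+0) = 24
Maximum revenue is €24.
Now minimize piece count subject to staying optimal: for each k, pieces[k] = 1 + min over i with p[i]+r[k−i]=r[k] of pieces[k−i].
pieces[6] = 2
pieces[7] = 3
pieces[8] = 2
pieces[9] = 3

3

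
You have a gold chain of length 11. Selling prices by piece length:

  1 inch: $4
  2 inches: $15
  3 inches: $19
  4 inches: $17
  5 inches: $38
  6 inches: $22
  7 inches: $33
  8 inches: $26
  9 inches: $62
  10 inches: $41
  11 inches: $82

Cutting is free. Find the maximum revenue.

Consider every possible first cut. v[k] is the best of p[i]+v[k−i] over all sellable i≤k.
v[1] = 4
v[2] = max(4+4, 15+0) = 15
v[3] = max(4+15, 15+4, 19+0) = 19
v[4] = max(4+19, 15+15, 19+4, 17+0) = 30
v[5] = max(4+30, 15+19, 19+15, 17+4, 38+0) = 38
v[6] = max(4+38, 15+30, 19+19, 17+15, 38+4, 22+0) = 45
v[7] = max(4+45, 15+38, 19+30, …, 22+4, 33+0) = 53
v[8] = max(4+53, 15+45, 19+38, …, 33+4, 26+0) = 60
v[9] = max(4+60, 15+53, 19+45, …, 26+4, 62+0) = 68
v[10] = max(4+68, 15+60, 19+53, …, 62+4, 41+0) = 76
v[11] = max(4+76, 15+68, 19+60, …, 41+4, 82+0) = 83
One optimal cutting: 5 + 2 + 2 + 2 → $38 + $15 + $15 + $15 = $83.

83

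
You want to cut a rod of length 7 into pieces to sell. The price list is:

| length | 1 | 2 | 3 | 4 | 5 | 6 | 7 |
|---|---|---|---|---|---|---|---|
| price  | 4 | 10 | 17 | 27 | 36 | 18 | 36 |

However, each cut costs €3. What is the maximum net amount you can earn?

Let net[k] be the best obtainable value from length k. For each k, try every first piece i and keep the best of price[i] + net[k−i] minus the 3 cut fee when i<k.
net[1] = 4
net[2] = max(4+4-3, 10+0) = 10
net[3] = max(4+10-3, 10+4-3, 17+0) = 17
net[4] = max(4+17-3, 10+10-3, 17+4-3, 27+0) = 27
net[5] = max(4+27-3, 10+17-3, 17+10-3, 27+4-3, 36+0) = 36
net[6] = max(4+36-3, 10+27-3, 17+17-3, 27+10-3, 36+4-3, 18+0) = 37
net[7] = max(4+37-3, 10+36-3, 17+27-3, …, 18+4-3, 36+0) = 43
One optimal plan: pieces 5 + 2 (1 cut) → €46 − €3 = €43.

43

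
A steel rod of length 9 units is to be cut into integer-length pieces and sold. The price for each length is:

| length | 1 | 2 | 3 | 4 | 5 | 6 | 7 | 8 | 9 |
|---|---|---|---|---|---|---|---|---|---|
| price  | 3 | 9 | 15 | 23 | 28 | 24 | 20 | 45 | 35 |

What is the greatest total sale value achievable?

Consider every possible first cut. best[k] is the best of p[i]+best[k−i] over all sellable i≤k.
best[1] = 3
best[2] = max(3+3, 9+0) = 9
best[3] = max(3+9, 9+3, 15+0) = 15
best[4] = max(3+15, 9+9, 15+3, 23+0) = 23
best[5] = max(3+23, 9+15, 15+9, 23+3, 28+0) = 28
best[6] = max(3+28, 9+23, 15+15, 23+9, 28+3, 24+0) = 32
best[7] = max(3+32, 9+28, 15+23, …, 24+3, 20+0) = 38
best[8] = max(3+38, 9+32, 15+28, …, 20+3, 45+0) = 46
best[9] = max(3+46, 9+38, 15+32, …, 45+3, 35+0) = 51
One optimal cutting: 5 + 4 → $28 + $23 = $51.

51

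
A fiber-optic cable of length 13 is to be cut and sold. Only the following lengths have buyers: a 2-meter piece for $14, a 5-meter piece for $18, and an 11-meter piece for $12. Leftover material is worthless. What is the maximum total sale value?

Let f[k] be the best obtainable value from length k. For each k, try every first piece i and keep the best of price[i] + f[k−i].
f[1] = 0
f[2] = 14
f[3] = 14
f[4] = 28  (first piece 2, then f[2]=14)
f[5] = 28
f[6] = 42  (first piece 2, then f[4]=28)
f[7] = 42
f[8] = 56  (first piece 2, then f[6]=42)
f[9] = 56
f[10] = 70  (first piece 2, then f[8]=56)
f[11] = 70
f[12] = 84  (first piece 2, then f[10]=70)
f[13] = 84
One optimal cutting: pieces 2 + 2 + 2 + 2 + 2 + 2 with 1 meter of scrap → $84.

84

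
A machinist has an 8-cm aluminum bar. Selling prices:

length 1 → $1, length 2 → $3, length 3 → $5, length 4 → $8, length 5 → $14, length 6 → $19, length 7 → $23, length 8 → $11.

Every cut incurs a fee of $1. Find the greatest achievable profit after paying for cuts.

23

Consider every possible first cut. net[k] is the best of p[i]+net[k−i] over all sellable i≤k, charging 1 whenever i<k.
net[1] = 1
net[2] = max(1+1-1, 3+0) = 3
net[3] = max(1+3-1, 3+1-1, 5+0) = 5
net[4] = max(1+5-1, 3+3-1, 5+1-1, 8+0) = 8
net[5] = max(1+8-1, 3+5-1, 5+3-1, 8+1-1, 14+0) = 14
net[6] = max(1+14-1, 3+8-1, 5+5-1, 8+3-1, 14+1-1, 19+0) = 19
net[7] = max(1+19-1, 3+14-1, 5+8-1, …, 19+1-1, 23+0) = 23
net[8] = max(1+23-1, 3+19-1, 5+14-1, …, 23+1-1, 11+0) = 23
One optimal plan: pieces 7 + 1 (1 cut) → $24 − $1 = $23.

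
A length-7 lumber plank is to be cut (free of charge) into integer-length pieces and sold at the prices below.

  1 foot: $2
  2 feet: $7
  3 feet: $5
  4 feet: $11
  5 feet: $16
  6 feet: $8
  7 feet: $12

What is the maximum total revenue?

23

Let R[k] be the best obtainable value from length k. For each k, try every first piece i and keep the best of price[i] + R[k−i].
R[1] = 2
R[2] = max(2+2, 7+0) = 7
R[3] = max(2+7, 7+2, 5+0) = 9
R[4] = max(2+9, 7+7, 5+2, 11+0) = 14
R[5] = max(2+14, 7+9, 5+7, 11+2, 16+0) = 16
R[6] = max(2+16, 7+14, 5+9, 11+7, 16+2, 8+0) = 21
R[7] = max(2+21, 7+16, 5+14, …, 8+2, 12+0) = 23
One optimal cutting: 2 + 2 + 2 + 1 → $7 + $7 + $7 + $2 = $23.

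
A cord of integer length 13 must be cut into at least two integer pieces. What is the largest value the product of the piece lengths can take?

108

Let prod[k] be the best product for length k (with at least one cut). For each first piece i, the rest contributes max(k−i, prod[k−i]).
Small cases: prod[2]=1, prod[3]=2, prod[4]=4, prod[5]=6, prod[6]=9, prod[7]=12, prod[8]=18.
prod[9] = max(1×18, 2×12, 3×9, …, 7×2, 8×1) = 27
prod[10] = max(1×27, 2×18, 3×12, …, 8×2, 9×1) = 36
prod[11] = max(1×36, 2×27, 3×18, …, 9×2, 10×1) = 54
prod[12] = max(1×54, 2×36, 3×27, …, 10×2, 11×1) = 81
prod[13] = max(1×81, 2×54, 3×36, …, 11×2, 12×1) = 108
One optimal split: 3 + 3 + 3 + 2 + 2; product 3×3×3×2×2 = 108.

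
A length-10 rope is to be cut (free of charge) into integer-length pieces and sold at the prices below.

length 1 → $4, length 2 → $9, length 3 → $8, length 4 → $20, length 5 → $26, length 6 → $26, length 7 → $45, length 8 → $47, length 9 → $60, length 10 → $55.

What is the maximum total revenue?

Let R[k] be the best obtainable value from length k. For each k, try every first piece i and keep the best of price[i] + R[k−i].
R[1] = 4
R[2] = max(4+4, 9+0) = 9
R[3] = max(4+9, 9+4, 8+0) = 13
R[4] = max(4+13, 9+9, 8+4, 20+0) = 20
R[5] = max(4+20, 9+13, 8+9, 20+4, 26+0) = 26
R[6] = max(4+26, 9+20, 8+13, 20+9, 26+4, 26+0) = 30
R[7] = max(4+30, 9+26, 8+20, …, 26+4, 45+0) = 45
R[8] = max(4+45, 9+30, 8+26, …, 45+4, 47+0) = 49
R[9] = max(4+49, 9+45, 8+30, …, 47+4, 60+0) = 60
R[10] = max(4+60, 9+49, 8+45, …, 60+4, 55+0) = 64
One optimal cutting: 9 + 1 → $60 + $4 = $64.

64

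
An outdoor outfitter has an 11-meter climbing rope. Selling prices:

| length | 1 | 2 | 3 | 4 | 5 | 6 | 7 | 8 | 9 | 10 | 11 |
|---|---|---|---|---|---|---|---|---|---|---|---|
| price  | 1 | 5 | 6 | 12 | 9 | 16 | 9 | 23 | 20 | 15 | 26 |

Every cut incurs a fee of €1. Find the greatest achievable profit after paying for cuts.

28

Consider every possible first cut. v[k] is the best of p[i]+v[k−i] over all sellable i≤k, charging 1 whenever i<k.
v[1] = 1
v[2] = max(1+1-1, 5+0) = 5
v[3] = max(1+5-1, 5+1-1, 6+0) = 6
v[4] = max(1+6-1, 5+5-1, 6+1-1, 12+0) = 12
v[5] = max(1+12-1, 5+6-1, 6+5-1, 12+1-1, 9+0) = 12
v[6] = max(1+12-1, 5+12-1, 6+6-1, 12+5-1, 9+1-1, 16+0) = 16
v[7] = max(1+16-1, 5+12-1, 6+12-1, …, 16+1-1, 9+0) = 17
v[8] = max(1+17-1, 5+16-1, 6+12-1, …, 9+1-1, 23+0) = 23
v[9] = max(1+23-1, 5+17-1, 6+16-1, …, 23+1-1, 20+0) = 23
v[10] = max(1+23-1, 5+23-1, 6+17-1, …, 20+1-1, 15+0) = 27
v[11] = max(1+27-1, 5+23-1, 6+23-1, …, 15+1-1, 26+0) = 28
One optimal plan: pieces 4 + 4 + 3 (2 cuts) → €30 − €2 = €28.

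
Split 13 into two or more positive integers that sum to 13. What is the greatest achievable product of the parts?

108

Fill prod[k] for k=2..13: at each k try every first piece i and multiply by the better of (k−i) uncut or prod[k−i].
prod[2] = 1·max(1,0) = 1·1 = 1
prod[3] = max(1·2, 2·1) = 2
prod[4] = max(1·3, 2·2, 3·1) = 4
prod[5] = max(1·4, 2·3, 3·2, 4·1) = 6
prod[6] = max(1·6, 2·4, 3·3, 4·2, 5·1) = 9
prod[7] = max(1·9, 2·6, 3·4, 4·3, 5·2, 6·1) = 12
prod[8] = max(1·12, 2·9, 3·6, …, 6·2, 7·1) = 18
prod[9] = max(1·18, 2·12, 3·9, …, 7·2, 8·1) = 27
prod[10] = max(1·27, 2·18, 3·12, …, 8·2, 9·1) = 36
prod[11] = max(1·36, 2·27, 3·18, …, 9·2, 10·1) = 54
prod[12] = max(1·54, 2·36, 3·27, …, 10·2, 11·1) = 81
prod[13] = max(1·81, 2·54, 3·36, …, 11·2, 12·1) = 108
One optimal split: 3 + 3 + 3 + 2 + 2; product 3·3·3·2·2 = 108.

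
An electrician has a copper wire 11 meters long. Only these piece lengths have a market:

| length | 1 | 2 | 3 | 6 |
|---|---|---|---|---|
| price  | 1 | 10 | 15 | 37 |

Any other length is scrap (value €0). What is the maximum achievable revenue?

Consider every possible first cut. best[k] is the best of p[i]+best[k−i] over all sellable i≤k.
best[1] = 1
best[2] = 10
best[3] = 15
best[4] = 20  (first piece 2, then best[2]=10)
best[5] = 25  (first piece 2, then best[3]=15)
best[6] = 37
best[7] = 38  (first piece 1, then best[6]=37)
best[8] = 47  (first piece 2, then best[6]=37)
best[9] = 52  (first piece 3, then best[6]=37)
best[10] = 57  (first piece 2, then best[8]=47)
best[11] = 62  (first piece 2, then best[9]=52)
One optimal cutting: 6 + 3 + 2 → €62.

62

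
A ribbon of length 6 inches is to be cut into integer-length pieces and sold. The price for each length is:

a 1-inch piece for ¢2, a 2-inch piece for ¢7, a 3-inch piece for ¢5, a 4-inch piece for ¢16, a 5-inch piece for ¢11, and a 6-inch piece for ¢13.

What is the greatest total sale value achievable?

Let v[k] be the best obtainable value from length k. For each k, try every first piece i and keep the best of price[i] + v[k−i].
v[1] = 2
v[2] = 7
v[3] = 9  (first piece 1, then v[2]=7)
v[4] = 16
v[5] = 18  (first piece 1, then v[4]=16)
v[6] = 23  (first piece 2, then v[4]=16)
One optimal cutting: 4 + 2 → ¢16 + ¢7 = ¢23.

23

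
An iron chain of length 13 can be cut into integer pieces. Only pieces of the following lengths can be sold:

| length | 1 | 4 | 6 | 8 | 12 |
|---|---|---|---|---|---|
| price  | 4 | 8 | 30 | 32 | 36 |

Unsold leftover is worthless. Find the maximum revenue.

64

Let f[k] be the best obtainable value from length k. For each k, try every first piece i and keep the best of price[i] + f[k−i].
f[1] = 4
f[2] = 8  (first piece 1, then f[1]=4)
f[3] = 12  (first piece 1, then f[2]=8)
f[4] = max(4+12, 8+0) = 16
f[5] = max(4+16, 8+4) = 20
f[6] = max(4+20, 8+8, 30+0) = 30
f[7] = max(4+30, 8+12, 30+4) = 34
f[8] = max(4+34, 8+16, 30+8, 32+0) = 38
f[9] = max(4+38, 8+20, 30+12, 32+4) = 42
f[10] = max(4+42, 8+30, 30+16, 32+8) = 46
f[11] = max(4+46, 8+34, 30+20, 32+12) = 50
f[12] = max(4+50, 8+38, 30+30, 32+16, 36+0) = 60
f[13] = max(4+60, 8+42, 30+34, 32+20, 36+4) = 64
One optimal cutting: 6 + 6 + 1 → $64.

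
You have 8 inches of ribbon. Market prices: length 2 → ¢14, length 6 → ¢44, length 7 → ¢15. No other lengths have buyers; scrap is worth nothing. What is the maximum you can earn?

58

Let f[k] be the best obtainable value from length k. For each k, try every first piece i and keep the best of price[i] + f[k−i].
f[1] = 0
f[2] = 14
f[3] = 14
f[4] = 28  (first piece 2, then f[2]=14)
f[5] = 28
f[6] = max(14+28, 44+0) = 44
f[7] = max(14+28, 44+0, 15+0) = 44
f[8] = max(14+44, 44+14, 15+0) = 58
One optimal cutting: 6 + 2 → ¢58.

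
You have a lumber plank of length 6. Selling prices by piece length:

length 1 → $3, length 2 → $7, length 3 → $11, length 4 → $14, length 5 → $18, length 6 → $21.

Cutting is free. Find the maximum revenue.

Build R[k] bottom-up: R[k] = max over allowed piece i of (p[i] + R[k−i]).
R[1] = 3
R[2] = 7
R[3] = 11
R[4] = 14  (first piece 1, then R[3]=11)
R[5] = 18  (first piece 2, then R[3]=11)
R[6] = 22  (first piece 3, then R[3]=11)
One optimal cutting: 3 + 3 → $11 + $11 = $22.

22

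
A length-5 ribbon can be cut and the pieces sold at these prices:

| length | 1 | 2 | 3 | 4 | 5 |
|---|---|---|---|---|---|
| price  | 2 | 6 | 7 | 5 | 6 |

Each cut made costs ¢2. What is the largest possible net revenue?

11

Consider every possible first cut. v[k] is the best of p[i]+v[k−i] over all sellable i≤k, charging 2 whenever i<k.
v[1] = 2
v[2] = max(2+2-2, 6+0) = 6
v[3] = max(2+6-2, 6+2-2, 7+0) = 7
v[4] = max(2+7-2, 6+6-2, 7+2-2, 5+0) = 10
v[5] = max(2+10-2, 6+7-2, 7+6-2, 5+2-2, 6+0) = 11
One optimal plan: pieces 3 + 2 (1 cut) → ¢13 − ¢2 = ¢11.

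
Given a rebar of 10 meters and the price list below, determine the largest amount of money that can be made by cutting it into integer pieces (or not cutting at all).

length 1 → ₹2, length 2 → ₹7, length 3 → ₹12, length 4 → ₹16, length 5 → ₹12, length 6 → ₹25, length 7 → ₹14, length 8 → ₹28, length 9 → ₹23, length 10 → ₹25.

41

Let v[k] be the best obtainable value from length k. For each k, try every first piece i and keep the best of price[i] + v[k−i].
v[1] = 2
v[2] = max(2+2, 7+0) = 7
v[3] = max(2+7, 7+2, 12+0) = 12
v[4] = max(2+12, 7+7, 12+2, 16+0) = 16
v[5] = max(2+16, 7+12, 12+7, 16+2, 12+0) = 19
v[6] = max(2+19, 7+16, 12+12, 16+7, 12+2, 25+0) = 25
v[7] = max(2+25, 7+19, 12+16, …, 25+2, 14+0) = 28
v[8] = max(2+28, 7+25, 12+19, …, 14+2, 28+0) = 32
v[9] = max(2+32, 7+28, 12+25, …, 28+2, 23+0) = 37
v[10] = max(2+37, 7+32, 12+28, …, 23+2, 25+0) = 41
One optimal cutting: 6 + 4 → ₹25 + ₹16 = ₹41.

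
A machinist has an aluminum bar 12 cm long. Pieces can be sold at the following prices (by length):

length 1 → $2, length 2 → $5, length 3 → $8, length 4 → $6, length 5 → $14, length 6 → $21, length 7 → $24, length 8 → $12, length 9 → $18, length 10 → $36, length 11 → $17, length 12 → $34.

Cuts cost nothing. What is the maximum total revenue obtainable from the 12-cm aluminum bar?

Consider every possible first cut. best[k] is the best of p[i]+best[k−i] over all sellable i≤k.
best[1] = 2
best[2] = max(2+2, 5+0) = 5
best[3] = max(2+5, 5+2, 8+0) = 8
best[4] = max(2+8, 5+5, 8+2, 6+0) = 10
best[5] = max(2+10, 5+8, 8+5, 6+2, 14+0) = 14
best[6] = max(2+14, 5+10, 8+8, 6+5, 14+2, 21+0) = 21
best[7] = max(2+21, 5+14, 8+10, …, 21+2, 24+0) = 24
best[8] = max(2+24, 5+21, 8+14, …, 24+2, 12+0) = 26
best[9] = max(2+26, 5+24, 8+21, …, 12+2, 18+0) = 29
best[10] = max(2+29, 5+26, 8+24, …, 18+2, 36+0) = 36
best[11] = max(2+36, 5+29, 8+26, …, 36+2, 17+0) = 38
best[12] = max(2+38, 5+36, 8+29, …, 17+2, 34+0) = 42
One optimal cutting: 6 + 6 → $21 + $21 = $42.

42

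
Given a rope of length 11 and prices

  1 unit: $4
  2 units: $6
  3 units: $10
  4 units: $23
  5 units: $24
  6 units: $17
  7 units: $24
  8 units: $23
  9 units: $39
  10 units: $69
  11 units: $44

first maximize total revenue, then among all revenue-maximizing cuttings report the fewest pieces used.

Build r[k] bottom-up: r[k] = max over allowed piece i of (p[i] + r[k−i]).
r[1] = 4
r[2] = max(4+4, 6+0) = 8
r[3] = max(4+8, 6+4, 10+0) = 12
r[4] = max(4+12, 6+8, 10+4, 23+0) = 23
r[5] = max(4+23, 6+12, 10+8, 23+4, 24+0) = 27
r[6] = max(4+27, 6+23, 10+12, 23+8, 24+4, 17+0) = 31
r[7] = max(4+31, 6+27, 10+23, …, 17+4, 24+0) = 35
r[8] = max(4+35, 6+31, 10+27, …, 24+4, 23+0) = 46
r[9] = max(4+46, 6+35, 10+31, …, 23+4, 39+0) = 50
r[10] = max(4+50, 6+46, 10+35, …, 39+4, 69+0) = 69
r[11] = max(4+69, 6+50, 10+46, …, 69+4, 44+0) = 73
Maximum revenue is $73.
Now minimize piece count subject to staying optimal: for each k, pieces[k] = 1 + min over i with p[i]+r[k−i]=r[k] of pieces[k−i].
pieces[8] = 2
pieces[9] = 3
pieces[10] = 1
pieces[11] = 2

2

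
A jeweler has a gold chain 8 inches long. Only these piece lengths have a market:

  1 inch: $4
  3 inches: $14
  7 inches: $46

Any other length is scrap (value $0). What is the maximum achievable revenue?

50

Build r[k] bottom-up: r[k] = max over allowed piece i of (p[i] + r[k−i]).
r[1] = 4
r[2] = 8  (first piece 1, then r[1]=4)
r[3] = 14
r[4] = 18  (first piece 1, then r[3]=14)
r[5] = 22  (first piece 1, then r[4]=18)
r[6] = 28  (first piece 3, then r[3]=14)
r[7] = 46
r[8] = 50  (first piece 1, then r[7]=46)
One optimal cutting: 7 + 1 → $50.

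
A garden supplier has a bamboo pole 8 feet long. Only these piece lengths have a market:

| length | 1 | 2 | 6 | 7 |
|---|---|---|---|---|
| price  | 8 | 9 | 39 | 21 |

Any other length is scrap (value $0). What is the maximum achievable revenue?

Let r[k] be the best obtainable value from length k. For each k, try every first piece i and keep the best of price[i] + r[k−i].
r[1] = 8
r[2] = 16  (first piece 1, then r[1]=8)
r[3] = 24  (first piece 1, then r[2]=16)
r[4] = 32  (first piece 1, then r[3]=24)
r[5] = 40  (first piece 1, then r[4]=32)
r[6] = 48  (first piece 1, then r[5]=40)
r[7] = 56  (first piece 1, then r[6]=48)
r[8] = 64  (first piece 1, then r[7]=56)
One optimal cutting: 1 + 1 + 1 + 1 + 1 + 1 + 1 + 1 → $64.

64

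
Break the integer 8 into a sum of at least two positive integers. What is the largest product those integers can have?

18

Fill P[k] for k=2..8: at each k try every first piece i and multiply by the better of (k−i) uncut or P[k−i].
P[2] = 1×max(1,0) = 1×1 = 1
P[3] = 1×max(2,1) = 1×2 = 2
P[4] = 2×max(2,1) = 2×2 = 4
P[5] = 2×max(3,2) = 2×3 = 6
P[6] = 3×max(3,2) = 3×3 = 9
P[7] = 2×max(5,6) = 2×6 = 12
P[8] = 2×max(6,9) = 2×9 = 18
One optimal split: 3 + 3 + 2; product 3×3×2 = 18.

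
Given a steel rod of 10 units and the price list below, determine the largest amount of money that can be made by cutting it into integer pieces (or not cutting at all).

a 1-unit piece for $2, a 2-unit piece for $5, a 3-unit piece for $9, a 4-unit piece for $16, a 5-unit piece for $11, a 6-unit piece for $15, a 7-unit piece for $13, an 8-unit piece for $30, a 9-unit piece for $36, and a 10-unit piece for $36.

38

Consider every possible first cut. R[k] is the best of p[i]+R[k−i] over all sellable i≤k.
R[1] = 2
R[2] = max(2+2, 5+0) = 5
R[3] = max(2+5, 5+2, 9+0) = 9
R[4] = max(2+9, 5+5, 9+2, 16+0) = 16
R[5] = max(2+16, 5+9, 9+5, 16+2, 11+0) = 18
R[6] = max(2+18, 5+16, 9+9, 16+5, 11+2, 15+0) = 21
R[7] = max(2+21, 5+18, 9+16, …, 15+2, 13+0) = 25
R[8] = max(2+25, 5+21, 9+18, …, 13+2, 30+0) = 32
R[9] = max(2+32, 5+25, 9+21, …, 30+2, 36+0) = 36
R[10] = max(2+36, 5+32, 9+25, …, 36+2, 36+0) = 38
One optimal cutting: 9 + 1 → $36 + $2 = $38.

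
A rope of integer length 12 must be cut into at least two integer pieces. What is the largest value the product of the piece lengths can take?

81

Let m[k] be the best product for length k (with at least one cut). For each first piece i, the rest contributes max(k−i, m[k−i]).
m[2] = 1*max(1,0) = 1*1 = 1
m[3] = 1*max(2,1) = 1*2 = 2
m[4] = 2*max(2,1) = 2*2 = 4
m[5] = 2*max(3,2) = 2*3 = 6
m[6] = 3*max(3,2) = 3*3 = 9
m[7] = 2*max(5,6) = 2*6 = 12
m[8] = 2*max(6,9) = 2*9 = 18
m[9] = 3*max(6,9) = 3*9 = 27
m[10] = 2*max(8,18) = 2*18 = 36
m[11] = 2*max(9,27) = 2*27 = 54
m[12] = 3*max(9,27) = 3*27 = 81
One optimal split: 3 + 3 + 3 + 3; product 3*3*3*3 = 81.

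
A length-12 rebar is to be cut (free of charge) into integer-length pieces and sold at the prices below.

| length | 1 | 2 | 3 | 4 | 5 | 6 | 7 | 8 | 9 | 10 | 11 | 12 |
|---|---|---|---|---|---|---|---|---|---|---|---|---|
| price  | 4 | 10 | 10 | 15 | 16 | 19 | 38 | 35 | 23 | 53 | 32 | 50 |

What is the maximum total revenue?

63

Let r[k] be the best obtainable value from length k. For each k, try every first piece i and keep the best of price[i] + r[k−i].
r[1] = 4
r[2] = max(4+4, 10+0) = 10
r[3] = max(4+10, 10+4, 10+0) = 14
r[4] = max(4+14, 10+10, 10+4, 15+0) = 20
r[5] = max(4+20, 10+14, 10+10, 15+4, 16+0) = 24
r[6] = max(4+24, 10+20, 10+14, 15+10, 16+4, 19+0) = 30
r[7] = max(4+30, 10+24, 10+20, …, 19+4, 38+0) = 38
r[8] = max(4+38, 10+30, 10+24, …, 38+4, 35+0) = 42
r[9] = max(4+42, 10+38, 10+30, …, 35+4, 23+0) = 48
r[10] = max(4+48, 10+42, 10+38, …, 23+4, 53+0) = 53
r[11] = max(4+53, 10+48, 10+42, …, 53+4, 32+0) = 58
r[12] = max(4+58, 10+53, 10+48, …, 32+4, 50+0) = 63
One optimal cutting: 10 + 2 → ₹53 + ₹10 = ₹63.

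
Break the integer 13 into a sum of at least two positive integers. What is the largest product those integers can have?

108

Define prod[k] = max over 1≤i<k of i · max(k−i, prod[k−i]); the inner max lets the remainder stay uncut if that's better.
prod[2] = 1×max(1,0) = 1×1 = 1
prod[3] = 1×max(2,1) = 1×2 = 2
prod[4] = 2×max(2,1) = 2×2 = 4
prod[5] = 2×max(3,2) = 2×3 = 6
prod[6] = 3×max(3,2) = 3×3 = 9
prod[7] = 2×max(5,6) = 2×6 = 12
prod[8] = 2×max(6,9) = 2×9 = 18
prod[9] = 3×max(6,9) = 3×9 = 27
prod[10] = 2×max(8,18) = 2×18 = 36
prod[11] = 2×max(9,27) = 2×27 = 54
prod[12] = 3×max(9,27) = 3×27 = 81
prod[13] = 2×max(11,54) = 2×54 = 108
One optimal split: 3 + 3 + 3 + 2 + 2; product 3×3×3×2×2 = 108.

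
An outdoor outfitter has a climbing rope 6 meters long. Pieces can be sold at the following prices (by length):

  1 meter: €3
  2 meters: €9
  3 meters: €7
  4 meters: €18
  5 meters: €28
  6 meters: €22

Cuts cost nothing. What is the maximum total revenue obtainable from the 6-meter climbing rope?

31

Build r[k] bottom-up: r[k] = max over allowed piece i of (p[i] + r[k−i]).
r[1] = 3
r[2] = max(3+3, 9+0) = 9
r[3] = max(3+9, 9+3, 7+0) = 12
r[4] = max(3+12, 9+9, 7+3, 18+0) = 18
r[5] = max(3+18, 9+12, 7+9, 18+3, 28+0) = 28
r[6] = max(3+28, 9+18, 7+12, 18+9, 28+3, 22+0) = 31
One optimal cutting: 5 + 1 → €28 + €3 = €31.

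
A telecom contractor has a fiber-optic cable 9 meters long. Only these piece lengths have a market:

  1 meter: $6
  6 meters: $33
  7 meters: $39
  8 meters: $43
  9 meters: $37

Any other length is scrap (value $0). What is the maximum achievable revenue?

54

Build best[k] bottom-up: best[k] = max over allowed piece i of (p[i] + best[k−i]).
best[1] = 6
best[2] = 12  (first piece 1, then best[1]=6)
best[3] = 18  (first piece 1, then best[2]=12)
best[4] = 24  (first piece 1, then best[3]=18)
best[5] = 30  (first piece 1, then best[4]=24)
best[6] = max(6+30, 33+0) = 36
best[7] = max(6+36, 33+6, 39+0) = 42
best[8] = max(6+42, 33+12, 39+6, 43+0) = 48
best[9] = max(6+48, 33+18, 39+12, 43+6, 37+0) = 54
One optimal cutting: 1 + 1 + 1 + 1 + 1 + 1 + 1 + 1 + 1 → $54.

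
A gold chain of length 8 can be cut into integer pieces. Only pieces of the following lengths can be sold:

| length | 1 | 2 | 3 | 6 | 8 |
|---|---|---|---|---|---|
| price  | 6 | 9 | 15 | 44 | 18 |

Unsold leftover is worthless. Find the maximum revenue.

56

Let r[k] be the best obtainable value from length k. For each k, try every first piece i and keep the best of price[i] + r[k−i].
r[1] = 6
r[2] = max(6+6, 9+0) = 12
r[3] = max(6+12, 9+6, 15+0) = 18
r[4] = max(6+18, 9+12, 15+6) = 24
r[5] = max(6+24, 9+18, 15+12) = 30
r[6] = max(6+30, 9+24, 15+18, 44+0) = 44
r[7] = max(6+44, 9+30, 15+24, 44+6) = 50
r[8] = max(6+50, 9+44, 15+30, 44+12, 18+0) = 56
One optimal cutting: 6 + 1 + 1 → $56.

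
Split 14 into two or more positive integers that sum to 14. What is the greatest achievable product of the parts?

Fill f[k] for k=2..14: at each k try every first piece i and multiply by the better of (k−i) uncut or f[k−i].
f[2] = 1·max(1,0) = 1·1 = 1
f[3] = max(1·2, 2·1) = 2
f[4] = max(1·3, 2·2, 3·1) = 4
f[5] = max(1·4, 2·3, 3·2, 4·1) = 6
f[6] = max(1·6, 2·4, 3·3, 4·2, 5·1) = 9
f[7] = max(1·9, 2·6, 3·4, 4·3, 5·2, 6·1) = 12
f[8] = max(1·12, 2·9, 3·6, …, 6·2, 7·1) = 18
f[9] = max(1·18, 2·12, 3·9, …, 7·2, 8·1) = 27
f[10] = max(1·27, 2·18, 3·12, …, 8·2, 9·1) = 36
f[11] = max(1·36, 2·27, 3·18, …, 9·2, 10·1) = 54
f[12] = max(1·54, 2·36, 3·27, …, 10·2, 11·1) = 81
f[13] = max(1·81, 2·54, 3·36, …, 11·2, 12·1) = 108
f[14] = max(1·108, 2·81, 3·54, …, 12·2, 13·1) = 162
One optimal split: 3 + 3 + 3 + 3 + 2; product 3·3·3·3·2 = 162.

162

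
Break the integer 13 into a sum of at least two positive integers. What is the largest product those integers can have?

Let g[k] be the best product for length k (with at least one cut). For each first piece i, the rest contributes max(k−i, g[k−i]).
g[2] = 1×max(1,0) = 1×1 = 1
g[3] = 1×max(2,1) = 1×2 = 2
g[4] = 2×max(2,1) = 2×2 = 4
g[5] = 2×max(3,2) = 2×3 = 6
g[6] = 3×max(3,2) = 3×3 = 9
g[7] = 2×max(5,6) = 2×6 = 12
g[8] = 2×max(6,9) = 2×9 = 18
g[9] = 3×max(6,9) = 3×9 = 27
g[10] = 2×max(8,18) = 2×18 = 36
g[11] = 2×max(9,27) = 2×27 = 54
g[12] = 3×max(9,27) = 3×27 = 81
g[13] = 2×max(11,54) = 2×54 = 108
One optimal split: 3 + 3 + 3 + 2 + 2; product 3×3×3×2×2 = 108.

108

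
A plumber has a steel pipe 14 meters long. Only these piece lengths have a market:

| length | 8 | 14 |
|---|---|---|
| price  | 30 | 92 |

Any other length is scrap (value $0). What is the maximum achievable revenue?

92

Let r[k] be the best obtainable value from length k. For each k, try every first piece i and keep the best of price[i] + r[k−i].
r[1] = 0
r[2] = 0
r[3] = 0
r[4] = 0
r[5] = 0
r[6] = 0
r[7] = 0
r[8] = 30
r[9] = 30
r[10] = 30
r[11] = 30
r[12] = 30
r[13] = 30
r[14] = max(30+0, 92+0) = 92
One optimal cutting: 14 → $92.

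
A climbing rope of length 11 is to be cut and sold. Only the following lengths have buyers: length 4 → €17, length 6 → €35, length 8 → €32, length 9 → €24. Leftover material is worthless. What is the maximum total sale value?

Build best[k] bottom-up: best[k] = max over allowed piece i of (p[i] + best[k−i]).
best[1] = 0
best[2] = 0
best[3] = 0
best[4] = 17
best[5] = 17
best[6] = max(17+0, 35+0) = 35
best[7] = max(17+0, 35+0) = 35
best[8] = max(17+17, 35+0, 32+0) = 35
best[9] = max(17+17, 35+0, 32+0, 24+0) = 35
best[10] = max(17+35, 35+17, 32+0, 24+0) = 52
best[11] = max(17+35, 35+17, 32+0, 24+0) = 52
One optimal cutting: pieces 6 + 4 with 1 meter of scrap → €52.

52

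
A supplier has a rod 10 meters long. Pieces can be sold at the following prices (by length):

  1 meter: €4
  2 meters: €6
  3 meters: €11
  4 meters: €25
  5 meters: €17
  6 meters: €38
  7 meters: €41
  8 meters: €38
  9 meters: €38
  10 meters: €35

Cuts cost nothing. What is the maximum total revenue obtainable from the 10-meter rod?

63

Let v[k] be the best obtainable value from length k. For each k, try every first piece i and keep the best of price[i] + v[k−i].
v[1] = 4
v[2] = max(4+4, 6+0) = 8
v[3] = max(4+8, 6+4, 11+0) = 12
v[4] = max(4+12, 6+8, 11+4, 25+0) = 25
v[5] = max(4+25, 6+12, 11+8, 25+4, 17+0) = 29
v[6] = max(4+29, 6+25, 11+12, 25+8, 17+4, 38+0) = 38
v[7] = max(4+38, 6+29, 11+25, …, 38+4, 41+0) = 42
v[8] = max(4+42, 6+38, 11+29, …, 41+4, 38+0) = 50
v[9] = max(4+50, 6+42, 11+38, …, 38+4, 38+0) = 54
v[10] = max(4+54, 6+50, 11+42, …, 38+4, 35+0) = 63
One optimal cutting: 6 + 4 → €38 + €25 = €63.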